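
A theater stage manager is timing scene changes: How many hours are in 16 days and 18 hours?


Days: 16
Extra hours: 18
Hours per day: 24
Days to hours: 16 x 24 = 384
Total: 384 + 18 = 402

402


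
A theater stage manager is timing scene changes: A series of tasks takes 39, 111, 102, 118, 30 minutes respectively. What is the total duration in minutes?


Durations: 39, 111, 102, 118, 30
Running sum: 39
+ 111 = 150
+ 102 = 252
+ 118 = 370
+ 30 = 400
Total duration: 400 minutes
That is 6 hours and 40 minutes

400


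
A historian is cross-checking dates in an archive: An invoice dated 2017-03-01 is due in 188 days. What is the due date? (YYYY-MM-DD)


Start: 2017-03-01
Adding 188 days
Days remaining in March: 30
After March: 158 days still to add
April 2017: 30 days, 128 remaining
May 2017: 31 days, 97 remaining
June 2017: 30 days, 67 remaining
July 2017: 31 days, 36 remaining
Result: 2017-09-05

2017-09-05


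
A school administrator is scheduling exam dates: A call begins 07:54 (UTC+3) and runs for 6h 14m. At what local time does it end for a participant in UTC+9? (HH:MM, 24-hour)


Start: 07:54 in UTC+3
Step 1 - add duration:
  minutes: 54 + 14 = 68 (carry 1h)
  hours: 7 + 6 + 1 = 14
  end in UTC+3: 14:08
Step 2 - convert UTC+3 -> UTC+9:
  offset difference: 9 - (3) = 6 hours
  14 + (6) = 20 -> mod 24 = 20
Result: 20:08 in UTC+9

20:08


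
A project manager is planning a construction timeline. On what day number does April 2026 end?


Month: April
Year: 2026
April is a 30-day month
Total: 30 days

30


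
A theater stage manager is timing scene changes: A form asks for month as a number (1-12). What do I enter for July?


Calendar month order:
6. June
7. July <--
8. August
July is month number 7

7


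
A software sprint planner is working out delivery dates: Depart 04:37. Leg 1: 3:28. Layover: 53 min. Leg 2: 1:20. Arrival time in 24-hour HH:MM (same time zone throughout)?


Depart: 04:37
Leg 1: +208 min -> 08:05
Layover: +53 min -> 08:58
Leg 2: +80 min -> 10:18
Total travel: 341 minutes = 5h 41m
Arrival: 10:18

10:18


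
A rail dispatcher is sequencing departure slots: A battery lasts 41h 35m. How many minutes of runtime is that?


Hours: 41
Extra minutes: 35
Minutes per hour: 60
Hours to minutes: 41 x 60 = 2460
Total: 2460 + 35 = 2495

2495


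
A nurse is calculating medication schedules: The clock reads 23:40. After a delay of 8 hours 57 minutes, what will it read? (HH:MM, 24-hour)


Start time: 23:40
Adding: 8 hours 57 minutes
Minutes: 40 + 57 = 97
Minute overflow: 97 >= 60, so carry 1 hour, minutes = 37
Hours: 23 + 8 + 1 = 32
Hour wraparound: 32 mod 24 = 8
Result: 08:37

08:37


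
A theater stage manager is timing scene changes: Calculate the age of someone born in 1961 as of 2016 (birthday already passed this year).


Birth year: 1961
Current year: 2016
Age = current year - birth year
Age = 2016 - 1961 = 55

55


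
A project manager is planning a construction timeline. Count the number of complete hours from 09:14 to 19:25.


Start: 09:14
End: 19:25
Hour difference: 19 - 9 = 10 hours
Minute difference: 25 - 14 = 11 minutes
Total minutes: 611
Complete hours: 611 / 60 = 10 (remainder 11)

10


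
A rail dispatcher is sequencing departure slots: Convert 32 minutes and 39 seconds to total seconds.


Minutes: 32
Extra seconds: 39
Seconds per minute: 60
Minutes to seconds: 32 x 60 = 1920
Total: 1920 + 39 = 1959

1959


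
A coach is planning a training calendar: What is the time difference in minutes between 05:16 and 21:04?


Start time: 05:16 = 316 minutes from midnight
End time: 21:04 = 1264 minutes from midnight
Difference: 1264 - 316 = 948 minutes
That is 15 hours and 48 minutes

948


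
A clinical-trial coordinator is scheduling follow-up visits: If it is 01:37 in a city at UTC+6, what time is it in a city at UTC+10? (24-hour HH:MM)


Local time: 01:37 at UTC+6 (offset 6h)
Target zone: UTC+10 (offset 10h)
Difference: 10 - (6) = 4 hours
Calculation: 1 + (4) = 5
Result: 05:37

05:37


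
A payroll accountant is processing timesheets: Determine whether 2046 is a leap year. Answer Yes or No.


Year: 2046
Divisible by 4? 2046 / 4 = 511.5 -> No
Not divisible by 4, so NOT a leap year

No


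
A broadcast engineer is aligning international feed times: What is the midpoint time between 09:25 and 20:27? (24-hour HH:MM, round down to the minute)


Start time: 09:25 = 565 minutes from midnight
End time: 20:27 = 1227 minutes from midnight
Sum: 565 + 1227 = 1792
Midpoint: 1792 / 2 = 896 minutes
Convert: 896 / 60 = 14 hours, 56 minutes
Result: 14:56

14:56


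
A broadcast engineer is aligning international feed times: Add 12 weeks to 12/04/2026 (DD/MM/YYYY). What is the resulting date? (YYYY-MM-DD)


Start: 2026-04-12
Weeks to add: 12
Convert to days: 12 x 7 = 84 days
Add 84 days to 2026-04-12
Result: 2026-07-05

2026-07-05


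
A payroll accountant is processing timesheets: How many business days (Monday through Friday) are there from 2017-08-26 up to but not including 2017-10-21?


Start: 2017-08-26 (Saturday)
End (exclusive): 2017-10-21 (Saturday)
Total calendar days: 56
Full weeks: 56 // 7 = 8 -> 40 weekdays
Remaining 0 days starting on Saturday:
Total business days: 40 + 0 = 40

40


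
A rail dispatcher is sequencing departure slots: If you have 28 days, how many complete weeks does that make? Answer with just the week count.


Total days: 28
Days per week: 7
Division: 28 / 7 = 4 remainder 0
Complete weeks: 4
Remaining days: 0

4


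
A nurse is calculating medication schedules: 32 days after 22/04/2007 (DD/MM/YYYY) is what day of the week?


Start: 2007-04-22 (Sunday)
Step 1 - find target date: add 32 days
  2007-04-22 + 32 days = 2007-05-24
Step 2 - day of week:
  32 mod 7 = 4
  Sunday + 4 days -> Thursday
Result: Thursday (2007-05-24)

Thursday


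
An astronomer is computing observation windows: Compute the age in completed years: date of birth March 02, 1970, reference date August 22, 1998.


Birth: 1970-03-02
Reference: 1998-08-22
Year difference: 1998 - 1970 = 28
Has birthday (03-02) occurred by 08-22? Yes
Age in full years: 28

28


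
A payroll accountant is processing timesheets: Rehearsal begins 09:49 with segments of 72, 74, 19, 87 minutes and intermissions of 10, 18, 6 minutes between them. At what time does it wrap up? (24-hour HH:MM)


Start: 09:49 = 589 min from midnight
  after task 1 (72 min): 11:01
  after break (10 min): 11:11
  after task 2 (74 min): 12:25
  after break (18 min): 12:43
  after task 3 (19 min): 13:02
  after break (6 min): 13:08
  after task 4 (87 min): 14:35
Total elapsed: 286 minutes
End time: 14:35

14:35


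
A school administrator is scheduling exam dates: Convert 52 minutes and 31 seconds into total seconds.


Minutes: 52
Seconds: 31
Convert minutes to seconds: 52 x 60 = 3120
Add remaining seconds: 3120 + 31 = 3151

3151


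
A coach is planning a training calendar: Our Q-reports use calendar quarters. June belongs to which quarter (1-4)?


Month: June (month 6)
Q1: January-March (months 1-3)
Q2: April-June (months 4-6)
Q3: July-September (months 7-9)
Q4: October-December (months 10-12)
Month 6 falls in Q2

2


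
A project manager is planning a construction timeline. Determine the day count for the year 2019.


Year: 2019
Check leap year rules:
Divisible by 4? No
2019 is not a leap year
Days: 365

365


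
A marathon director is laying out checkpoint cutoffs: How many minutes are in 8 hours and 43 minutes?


Hours: 8
Minutes: 43
Convert hours to minutes: 8 x 60 = 480
Add remaining minutes: 480 + 43 = 523

523


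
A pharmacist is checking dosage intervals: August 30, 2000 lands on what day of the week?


Date: 2000-08-30
January 1, 2000 is a Saturday
Day of year: 243
Offset from Jan 1: 242 days
242 mod 7 = 4
Result: Wednesday

Wednesday


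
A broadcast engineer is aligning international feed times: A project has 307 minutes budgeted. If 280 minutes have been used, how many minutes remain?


Total budget: 307 minutes
Time used: 280 minutes
Remaining: 307 - 280 = 27 minutes
Percent used: 91.2%
Percent remaining: 8.8%

27


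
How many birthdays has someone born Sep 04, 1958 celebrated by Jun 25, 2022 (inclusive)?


Birth: 1958-09-04
Reference: 2022-06-25
Year difference: 2022 - 1958 = 64
Has birthday (09-04) occurred by 06-25? No
Birthday not yet reached this year -> subtract 1
Age in full years: 63

63


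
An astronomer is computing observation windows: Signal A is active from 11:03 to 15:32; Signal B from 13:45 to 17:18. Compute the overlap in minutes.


Interval A: [663, 932] minutes from midnight
Interval B: [825, 1038] minutes from midnight
Overlap start = max(663, 825) = 825
Overlap end = min(932, 1038) = 932
Overlap = 932 - 825 = 107 minutes

107


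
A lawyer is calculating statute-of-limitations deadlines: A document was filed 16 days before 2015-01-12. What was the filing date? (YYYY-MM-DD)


Start: 2015-01-12
Subtracting 16 days
Days already passed in January: 12
After going back through January: 4 more days to subtract
December 2014 has 31 days, need 4
Result: 2014-12-27

2014-12-27


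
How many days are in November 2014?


Month: November
Year: 2014
November is a 30-day month
Total: 30 days

30


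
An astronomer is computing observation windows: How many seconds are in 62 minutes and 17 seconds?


Minutes: 62
Seconds: 17
Convert minutes to seconds: 62 x 60 = 3720
Add remaining seconds: 3720 + 17 = 3737

3737


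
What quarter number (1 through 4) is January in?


Month: January (month 1)
Q1: January-March (months 1-3)
Q2: April-June (months 4-6)
Q3: July-September (months 7-9)
Q4: October-December (months 10-12)
Month 1 falls in Q1

1


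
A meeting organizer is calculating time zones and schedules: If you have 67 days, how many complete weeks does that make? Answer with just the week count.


Total days: 67
Days per week: 7
Division: 67 / 7 = 9 remainder 4
Complete weeks: 9
Remaining days: 4

9


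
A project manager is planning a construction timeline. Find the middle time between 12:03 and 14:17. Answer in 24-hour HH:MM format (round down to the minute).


Start time: 12:03 = 723 minutes from midnight
End time: 14:17 = 857 minutes from midnight
Sum: 723 + 857 = 1580
Midpoint: 1580 / 2 = 790 minutes
Convert: 790 / 60 = 13 hours, 10 minutes
Result: 13:10

13:10


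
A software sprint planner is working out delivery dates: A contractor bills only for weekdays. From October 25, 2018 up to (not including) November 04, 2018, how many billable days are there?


Start: 2018-10-25 (Thursday)
End (exclusive): 2018-11-04 (Sunday)
Total calendar days: 10
Full weeks: 10 // 7 = 1 -> 5 weekdays
Remaining 3 days starting on Thursday:
  Thu(w), Fri(w), Sat(-) -> 2 weekdays
Total business days: 5 + 2 = 7

7


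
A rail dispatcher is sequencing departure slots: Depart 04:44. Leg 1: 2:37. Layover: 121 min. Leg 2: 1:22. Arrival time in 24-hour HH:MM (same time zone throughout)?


Depart: 04:44
Leg 1: +157 min -> 07:21
Layover: +121 min -> 09:22
Leg 2: +82 min -> 10:44
Total travel: 360 minutes = 6h 0m
Arrival: 10:44

10:44


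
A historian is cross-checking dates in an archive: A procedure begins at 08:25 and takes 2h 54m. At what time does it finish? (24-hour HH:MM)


Start time: 08:25
Adding: 2 hours 54 minutes
Minutes: 25 + 54 = 79
Minute overflow: 79 >= 60, so carry 1 hour, minutes = 19
Hours: 8 + 2 + 1 = 11
Result: 11:19

11:19


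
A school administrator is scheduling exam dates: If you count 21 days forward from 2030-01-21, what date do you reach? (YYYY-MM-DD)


Start: 2030-01-21
Adding 21 days
Days remaining in January: 10
After January: 11 days still to add
February 2030 has 28 days, need 11
Result: 2030-02-11

2030-02-11


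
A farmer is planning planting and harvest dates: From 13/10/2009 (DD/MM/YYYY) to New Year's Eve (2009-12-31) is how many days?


Start: October 13, 2009
End: December 31, 2009
Days left in October: 18
November: 30
December: 31
Sum of remaining months: 61
Total: 18 + 61 = 79

79


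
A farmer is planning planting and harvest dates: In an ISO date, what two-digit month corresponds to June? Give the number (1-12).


Calendar month order:
5. May
6. June <--
7. July
June is month number 6

6


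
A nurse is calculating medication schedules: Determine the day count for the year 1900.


Year: 1900
Check leap year rules:
Divisible by 4? Yes
Divisible by 100? Yes
Divisible by 400? No
1900 is not a leap year
Days: 365

365


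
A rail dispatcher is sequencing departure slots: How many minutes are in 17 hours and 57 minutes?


Hours: 17
Extra minutes: 57
Minutes per hour: 60
Hours to minutes: 17 x 60 = 1020
Total: 1020 + 57 = 1077

1077


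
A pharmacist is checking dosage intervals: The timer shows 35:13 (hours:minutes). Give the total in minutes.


Hours: 35
Minutes: 13
Convert hours to minutes: 35 x 60 = 2100
Add remaining minutes: 2100 + 13 = 2113

2113


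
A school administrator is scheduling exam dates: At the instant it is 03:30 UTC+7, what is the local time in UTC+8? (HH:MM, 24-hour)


Local time: 03:30 at UTC+7 (offset 7h)
Target zone: UTC+8 (offset 8h)
Difference: 8 - (7) = 1 hours
Calculation: 3 + (1) = 4
Result: 04:30

04:30


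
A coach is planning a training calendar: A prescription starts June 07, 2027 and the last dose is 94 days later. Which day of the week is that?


Start: 2027-06-07 (Monday)
Step 1 - find target date: add 94 days
  2027-06-07 + 94 days = 2027-09-09
Step 2 - day of week:
  94 mod 7 = 3
  Monday + 3 days -> Thursday
Result: Thursday (2027-09-09)

Thursday


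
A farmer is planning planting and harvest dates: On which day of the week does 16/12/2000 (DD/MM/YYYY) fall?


Date: 2000-12-16
January 1, 2000 is a Saturday
Day of year: 351
Offset from Jan 1: 350 days
350 mod 7 = 0
Result: Saturday

Saturday


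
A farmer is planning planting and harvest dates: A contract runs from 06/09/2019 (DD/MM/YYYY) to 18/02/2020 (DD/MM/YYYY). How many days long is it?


Start date: 2019-09-06
End date: 2020-02-18
Sep 2019: +25 days
Oct 2019: +31 days
Nov 2019: +30 days
... (3 more months)
Total: 165 days

165


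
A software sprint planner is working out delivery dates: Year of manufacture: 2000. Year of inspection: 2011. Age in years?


Birth year: 2000
Current year: 2011
Age = current year - birth year
Age = 2011 - 2000 = 11

11


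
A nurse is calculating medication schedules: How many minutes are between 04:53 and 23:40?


Start time: 04:53 = 293 minutes from midnight
End time: 23:40 = 1420 minutes from midnight
Difference: 1420 - 293 = 1127 minutes
That is 18 hours and 47 minutes

1127


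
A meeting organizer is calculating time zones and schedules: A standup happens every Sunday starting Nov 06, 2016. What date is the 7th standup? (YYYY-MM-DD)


First occurrence: 2016-11-06 (occurrence 1)
Each occurrence is 7 days after the previous.
Occurrence 7 is 6 weeks after the first.
6 weeks = 42 days
2016-11-06 + 42 days = 2016-12-18

2016-12-18


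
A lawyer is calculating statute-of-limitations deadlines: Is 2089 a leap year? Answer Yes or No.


Year: 2089
Divisible by 4? 2089 / 4 = 522.25 -> No
Not divisible by 4, so NOT a leap year

No


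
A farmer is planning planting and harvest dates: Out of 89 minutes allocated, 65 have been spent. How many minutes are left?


Total budget: 89 minutes
Time used: 65 minutes
Remaining: 89 - 65 = 24 minutes
Percent used: 73.0%
Percent remaining: 27.0%

24


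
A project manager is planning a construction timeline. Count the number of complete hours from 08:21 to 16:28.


Start: 08:21
End: 16:28
Hour difference: 16 - 8 = 8 hours
Minute difference: 28 - 21 = 7 minutes
Total minutes: 487
Complete hours: 487 / 60 = 8 (remainder 7)

8


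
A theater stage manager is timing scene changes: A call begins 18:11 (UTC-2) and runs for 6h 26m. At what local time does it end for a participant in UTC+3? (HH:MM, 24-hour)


Start: 18:11 in UTC-2
Step 1 - add duration:
  minutes: 11 + 26 = 37
  hours: 18 + 6 + 0 = 24
  end in UTC-2: 00:37
Step 2 - convert UTC-2 -> UTC+3:
  offset difference: 3 - (-2) = 5 hours
  0 + (5) = 5 -> mod 24 = 5
Result: 05:37 in UTC+3

05:37


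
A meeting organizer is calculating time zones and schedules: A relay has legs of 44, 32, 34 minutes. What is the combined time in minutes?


Durations: 44, 32, 34
Running sum: 44
+ 32 = 76
+ 34 = 110
Total duration: 110 minutes
That is 1 hours and 50 minutes

110


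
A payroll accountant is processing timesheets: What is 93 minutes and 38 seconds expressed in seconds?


Minutes: 93
Extra seconds: 38
Seconds per minute: 60
Minutes to seconds: 93 x 60 = 5580
Total: 5580 + 38 = 5618

5618


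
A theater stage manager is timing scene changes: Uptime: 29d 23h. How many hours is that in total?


Days: 29
Extra hours: 23
Hours per day: 24
Days to hours: 29 x 24 = 696
Total: 696 + 23 = 719

719


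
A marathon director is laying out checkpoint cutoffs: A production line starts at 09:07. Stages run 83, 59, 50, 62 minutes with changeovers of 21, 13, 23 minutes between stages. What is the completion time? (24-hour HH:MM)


Start: 09:07 = 547 min from midnight
  after task 1 (83 min): 10:30
  after break (21 min): 10:51
  after task 2 (59 min): 11:50
  after break (13 min): 12:03
  after task 3 (50 min): 12:53
  after break (23 min): 13:16
  after task 4 (62 min): 14:18
Total elapsed: 311 minutes
End time: 14:18

14:18


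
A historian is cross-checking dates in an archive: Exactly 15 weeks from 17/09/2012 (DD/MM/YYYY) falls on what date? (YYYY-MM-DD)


Start: 2012-09-17
Weeks to add: 15
Convert to days: 15 x 7 = 105 days
Add 105 days to 2012-09-17
Result: 2012-12-31

2012-12-31


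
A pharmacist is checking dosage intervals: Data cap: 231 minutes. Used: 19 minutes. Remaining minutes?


Total budget: 231 minutes
Time used: 19 minutes
Remaining: 231 - 19 = 212 minutes
Percent used: 8.2%
Percent remaining: 91.8%

212


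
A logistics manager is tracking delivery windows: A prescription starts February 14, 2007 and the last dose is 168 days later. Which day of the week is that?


Start: 2007-02-14 (Wednesday)
Step 1 - find target date: add 168 days
  2007-02-14 + 168 days = 2007-08-01
Step 2 - day of week:
  168 mod 7 = 0
  Wednesday + 0 days -> Wednesday
Result: Wednesday (2007-08-01)

Wednesday


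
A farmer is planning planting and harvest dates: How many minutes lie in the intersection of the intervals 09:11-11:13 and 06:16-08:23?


Interval A: [551, 673] minutes from midnight
Interval B: [376, 503] minutes from midnight
Overlap start = max(551, 376) = 551
Overlap end = min(673, 503) = 503
End <= start, so the intervals do not overlap: 0 minutes

0


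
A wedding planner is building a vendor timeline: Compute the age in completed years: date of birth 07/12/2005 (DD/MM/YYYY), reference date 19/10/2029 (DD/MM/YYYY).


Birth: 2005-12-07
Reference: 2029-10-19
Year difference: 2029 - 2005 = 24
Has birthday (12-07) occurred by 10-19? No
Birthday not yet reached this year -> subtract 1
Age in full years: 23

23


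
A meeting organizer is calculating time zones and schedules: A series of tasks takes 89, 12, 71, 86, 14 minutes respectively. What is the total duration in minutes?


Durations: 89, 12, 71, 86, 14
Running sum: 89
+ 12 = 101
+ 71 = 172
+ 86 = 258
+ 14 = 272
Total duration: 272 minutes
That is 4 hours and 32 minutes

272


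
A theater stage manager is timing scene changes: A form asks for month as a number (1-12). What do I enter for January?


Calendar month order:
1. January <--
2. February
January is month number 1

1


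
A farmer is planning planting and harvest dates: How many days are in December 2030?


Month: December
Year: 2030
December is a 31-day month
Total: 31 days

31


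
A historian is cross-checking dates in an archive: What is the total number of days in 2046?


Year: 2046
Check leap year rules:
Divisible by 4? No
2046 is not a leap year
Days: 365

365


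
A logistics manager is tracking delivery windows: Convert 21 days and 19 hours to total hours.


Days: 21
Extra hours: 19
Hours per day: 24
Days to hours: 21 x 24 = 504
Total: 504 + 19 = 523

523


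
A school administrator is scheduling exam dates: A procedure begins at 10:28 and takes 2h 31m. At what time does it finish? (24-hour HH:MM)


Start time: 10:28
Adding: 2 hours 31 minutes
Minutes: 28 + 31 = 59
Hours: 10 + 2 + 0 = 12
Result: 12:59

12:59


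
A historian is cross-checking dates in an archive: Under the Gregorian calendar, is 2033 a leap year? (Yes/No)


Year: 2033
Divisible by 4? 2033 / 4 = 508.25 -> No
Not divisible by 4, so NOT a leap year

No


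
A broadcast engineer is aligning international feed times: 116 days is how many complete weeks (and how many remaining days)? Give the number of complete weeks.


Total days: 116
Days per week: 7
Division: 116 / 7 = 16 remainder 4
Complete weeks: 16
Remaining days: 4

16


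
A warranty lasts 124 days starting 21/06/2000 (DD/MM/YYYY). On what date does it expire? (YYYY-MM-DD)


Start: 2000-06-21
Adding 124 days
Days remaining in June: 9
After June: 115 days still to add
July 2000: 31 days, 84 remaining
August 2000: 31 days, 53 remaining
September 2000: 30 days, 23 remaining
October 2000 has 31 days, need 23
Result: 2000-10-23

2000-10-23


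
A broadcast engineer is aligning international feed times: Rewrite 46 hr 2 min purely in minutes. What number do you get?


Hours: 46
Extra minutes: 2
Minutes per hour: 60
Hours to minutes: 46 x 60 = 2760
Total: 2760 + 2 = 2762

2762


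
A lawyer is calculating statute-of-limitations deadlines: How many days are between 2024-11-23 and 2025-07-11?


Start date: 2024-11-23
End date: 2025-07-11
Nov 2024: +8 days
Dec 2024: +31 days
Jan 2025: +31 days
... (6 more months)
Total: 230 days

230


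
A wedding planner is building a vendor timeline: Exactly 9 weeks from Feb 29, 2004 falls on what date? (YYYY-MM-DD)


Start: 2004-02-29
Weeks to add: 9
Convert to days: 9 x 7 = 63 days
Add 63 days to 2004-02-29
Result: 2004-05-02

2004-05-02


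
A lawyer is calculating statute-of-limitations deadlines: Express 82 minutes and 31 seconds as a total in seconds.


Minutes: 82
Seconds: 31
Convert minutes to seconds: 82 x 60 = 4920
Add remaining seconds: 4920 + 31 = 4951

4951


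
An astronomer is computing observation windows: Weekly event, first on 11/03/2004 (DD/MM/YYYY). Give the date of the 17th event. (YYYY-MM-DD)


First occurrence: 2004-03-11 (occurrence 1)
Each occurrence is 7 days after the previous.
Occurrence 17 is 16 weeks after the first.
16 weeks = 112 days
2004-03-11 + 112 days = 2004-07-01

2004-07-01


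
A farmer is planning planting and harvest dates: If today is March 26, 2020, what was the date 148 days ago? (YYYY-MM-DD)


Start: 2020-03-26
Subtracting 148 days
Days already passed in March: 26
After going back through March: 122 more days to subtract
February 2020: 29 days, 93 remaining
January 2020: 31 days, 62 remaining
December 2019: 31 days, 31 remaining
November 2019: 30 days, 1 remaining
Result: 2019-10-30

2019-10-30


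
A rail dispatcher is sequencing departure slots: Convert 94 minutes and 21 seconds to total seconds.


Minutes: 94
Extra seconds: 21
Seconds per minute: 60
Minutes to seconds: 94 x 60 = 5640
Total: 5640 + 21 = 5661

5661


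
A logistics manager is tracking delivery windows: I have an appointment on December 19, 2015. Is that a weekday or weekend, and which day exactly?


Date: 2015-12-19
January 1, 2015 is a Thursday
Day of year: 353
Offset from Jan 1: 352 days
352 mod 7 = 2
Result: Saturday

Saturday


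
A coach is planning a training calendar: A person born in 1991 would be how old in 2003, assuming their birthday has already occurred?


Birth year: 1991
Current year: 2003
Age = current year - birth year
Age = 2003 - 1991 = 12

12


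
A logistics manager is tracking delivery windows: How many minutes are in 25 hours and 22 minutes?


Hours: 25
Minutes: 22
Convert hours to minutes: 25 x 60 = 1500
Add remaining minutes: 1500 + 22 = 1522

1522


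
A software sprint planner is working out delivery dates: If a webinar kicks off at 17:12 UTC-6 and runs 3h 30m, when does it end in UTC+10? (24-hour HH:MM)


Start: 17:12 in UTC-6
Step 1 - add duration:
  minutes: 12 + 30 = 42
  hours: 17 + 3 + 0 = 20
  end in UTC-6: 20:42
Step 2 - convert UTC-6 -> UTC+10:
  offset difference: 10 - (-6) = 16 hours
  20 + (16) = 36 -> mod 24 = 12
Result: 12:42 in UTC+10

12:42


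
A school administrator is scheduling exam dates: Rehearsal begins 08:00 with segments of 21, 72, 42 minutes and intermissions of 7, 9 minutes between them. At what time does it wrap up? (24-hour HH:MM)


Start: 08:00 = 480 min from midnight
  after task 1 (21 min): 08:21
  after break (7 min): 08:28
  after task 2 (72 min): 09:40
  after break (9 min): 09:49
  after task 3 (42 min): 10:31
Total elapsed: 151 minutes
End time: 10:31

10:31


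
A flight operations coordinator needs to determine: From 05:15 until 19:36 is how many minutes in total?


Start time: 05:15 = 315 minutes from midnight
End time: 19:36 = 1176 minutes from midnight
Difference: 1176 - 315 = 861 minutes
That is 14 hours and 21 minutes

861


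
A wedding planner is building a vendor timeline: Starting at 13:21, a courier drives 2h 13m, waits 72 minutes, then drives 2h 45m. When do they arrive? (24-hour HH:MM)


Depart: 13:21
Leg 1: +133 min -> 15:34
Layover: +72 min -> 16:46
Leg 2: +165 min -> 19:31
Total travel: 370 minutes = 6h 10m
Arrival: 19:31

19:31


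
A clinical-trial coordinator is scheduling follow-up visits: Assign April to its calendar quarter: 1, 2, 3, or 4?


Month: April (month 4)
Q1: January-March (months 1-3)
Q2: April-June (months 4-6)
Q3: July-September (months 7-9)
Q4: October-December (months 10-12)
Month 4 falls in Q2

2


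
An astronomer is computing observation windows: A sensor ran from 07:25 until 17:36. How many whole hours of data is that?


Start: 07:25
End: 17:36
Hour difference: 17 - 7 = 10 hours
Minute difference: 36 - 25 = 11 minutes
Total minutes: 611
Complete hours: 611 / 60 = 10 (remainder 11)

10


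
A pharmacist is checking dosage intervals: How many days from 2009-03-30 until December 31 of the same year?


Start: March 30, 2009
End: December 31, 2009
Days left in March: 1
April: 30
May: 31
June: 30
July: 31
... plus remaining months
Sum of remaining months: 275
Total: 1 + 275 = 276

276


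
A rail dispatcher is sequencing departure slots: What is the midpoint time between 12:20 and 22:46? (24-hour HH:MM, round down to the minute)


Start time: 12:20 = 740 minutes from midnight
End time: 22:46 = 1366 minutes from midnight
Sum: 740 + 1366 = 2106
Midpoint: 2106 / 2 = 1053 minutes
Convert: 1053 / 60 = 17 hours, 33 minutes
Result: 17:33

17:33


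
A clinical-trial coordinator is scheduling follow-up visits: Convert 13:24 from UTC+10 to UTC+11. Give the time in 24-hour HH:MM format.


Local time: 13:24 at UTC+10 (offset 10h)
Target zone: UTC+11 (offset 11h)
Difference: 11 - (10) = 1 hours
Calculation: 13 + (1) = 14
Result: 14:24

14:24


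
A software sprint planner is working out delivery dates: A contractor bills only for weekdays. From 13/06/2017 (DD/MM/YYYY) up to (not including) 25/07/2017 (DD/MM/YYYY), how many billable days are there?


Start: 2017-06-13 (Tuesday)
End (exclusive): 2017-07-25 (Tuesday)
Total calendar days: 42
Full weeks: 42 // 7 = 6 -> 30 weekdays
Remaining 0 days starting on Tuesday:
Total business days: 30 + 0 = 30

30


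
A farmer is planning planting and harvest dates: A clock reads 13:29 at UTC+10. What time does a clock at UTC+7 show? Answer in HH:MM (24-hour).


Local time: 13:29 at UTC+10 (offset 10h)
Target zone: UTC+7 (offset 7h)
Difference: 7 - (10) = -3 hours
Calculation: 13 + (-3) = 10
Result: 10:29

10:29


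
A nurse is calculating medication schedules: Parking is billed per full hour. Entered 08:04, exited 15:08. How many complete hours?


Start: 08:04
End: 15:08
Hour difference: 15 - 8 = 7 hours
Minute difference: 8 - 4 = 4 minutes
Total minutes: 424
Complete hours: 424 / 60 = 7 (remainder 4)

7


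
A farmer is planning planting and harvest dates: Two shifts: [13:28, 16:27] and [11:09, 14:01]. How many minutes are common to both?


Interval A: [808, 987] minutes from midnight
Interval B: [669, 841] minutes from midnight
Overlap start = max(808, 669) = 808
Overlap end = min(987, 841) = 841
Overlap = 841 - 808 = 33 minutes

33


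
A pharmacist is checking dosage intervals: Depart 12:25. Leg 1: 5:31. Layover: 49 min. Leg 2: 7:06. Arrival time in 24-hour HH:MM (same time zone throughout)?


Depart: 12:25
Leg 1: +331 min -> 17:56
Layover: +49 min -> 18:45
Leg 2: +426 min -> 01:51
Total travel: 806 minutes = 13h 26m
Arrival: 01:51

01:51


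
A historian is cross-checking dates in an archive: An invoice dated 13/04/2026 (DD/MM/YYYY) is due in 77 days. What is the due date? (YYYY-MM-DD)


Start: 2026-04-13
Adding 77 days
Days remaining in April: 17
After April: 60 days still to add
May 2026: 31 days, 29 remaining
June 2026 has 30 days, need 29
Result: 2026-06-29

2026-06-29


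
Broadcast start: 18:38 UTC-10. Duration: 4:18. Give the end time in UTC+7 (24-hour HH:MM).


Start: 18:38 in UTC-10
Step 1 - add duration:
  minutes: 38 + 18 = 56
  hours: 18 + 4 + 0 = 22
  end in UTC-10: 22:56
Step 2 - convert UTC-10 -> UTC+7:
  offset difference: 7 - (-10) = 17 hours
  22 + (17) = 39 -> mod 24 = 15
Result: 15:56 in UTC+7

15:56


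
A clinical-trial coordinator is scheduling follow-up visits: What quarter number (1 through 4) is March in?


Month: March (month 3)
Q1: January-March (months 1-3)
Q2: April-June (months 4-6)
Q3: July-September (months 7-9)
Q4: October-December (months 10-12)
Month 3 falls in Q1

1


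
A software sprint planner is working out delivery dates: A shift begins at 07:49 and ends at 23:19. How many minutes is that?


Start time: 07:49 = 469 minutes from midnight
End time: 23:19 = 1399 minutes from midnight
Difference: 1399 - 469 = 930 minutes
That is 15 hours and 30 minutes

930


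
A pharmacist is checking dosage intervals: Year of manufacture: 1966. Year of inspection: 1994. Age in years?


Birth year: 1966
Current year: 1994
Age = current year - birth year
Age = 1994 - 1966 = 28

28


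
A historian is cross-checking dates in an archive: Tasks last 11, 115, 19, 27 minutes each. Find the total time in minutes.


Durations: 11, 115, 19, 27
Running sum: 11
+ 115 = 126
+ 19 = 145
+ 27 = 172
Total duration: 172 minutes
That is 2 hours and 52 minutes

172


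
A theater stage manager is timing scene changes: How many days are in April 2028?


Month: April
Year: 2028
April is a 30-day month
Total: 30 days

30


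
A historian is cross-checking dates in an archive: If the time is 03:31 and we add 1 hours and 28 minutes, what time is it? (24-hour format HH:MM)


Start time: 03:31
Adding: 1 hours 28 minutes
Minutes: 31 + 28 = 59
Hours: 3 + 1 + 0 = 4
Result: 04:59

04:59


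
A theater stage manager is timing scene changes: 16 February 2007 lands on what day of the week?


Date: 2007-02-16
January 1, 2007 is a Monday
Day of year: 47
Offset from Jan 1: 46 days
46 mod 7 = 4
Result: Friday

Friday


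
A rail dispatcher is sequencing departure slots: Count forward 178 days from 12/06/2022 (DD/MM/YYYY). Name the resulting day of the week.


Start: 2022-06-12 (Sunday)
Step 1 - find target date: add 178 days
  2022-06-12 + 178 days = 2022-12-07
Step 2 - day of week:
  178 mod 7 = 3
  Sunday + 3 days -> Wednesday
Result: Wednesday (2022-12-07)

Wednesday


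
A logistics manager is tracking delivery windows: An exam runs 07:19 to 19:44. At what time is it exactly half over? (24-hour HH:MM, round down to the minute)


Start time: 07:19 = 439 minutes from midnight
End time: 19:44 = 1184 minutes from midnight
Sum: 439 + 1184 = 1623
Midpoint: 1623 / 2 = 811 minutes
Convert: 811 / 60 = 13 hours, 31 minutes
Result: 13:31

13:31


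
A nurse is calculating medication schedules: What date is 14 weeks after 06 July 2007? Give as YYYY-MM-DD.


Start: 2007-07-06
Weeks to add: 14
Convert to days: 14 x 7 = 98 days
Add 98 days to 2007-07-06
Result: 2007-10-12

2007-10-12


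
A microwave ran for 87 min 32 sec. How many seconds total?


Minutes: 87
Extra seconds: 32
Seconds per minute: 60
Minutes to seconds: 87 x 60 = 5220
Total: 5220 + 32 = 5252

5252


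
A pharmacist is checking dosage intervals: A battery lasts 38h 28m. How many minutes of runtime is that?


Hours: 38
Extra minutes: 28
Minutes per hour: 60
Hours to minutes: 38 x 60 = 2280
Total: 2280 + 28 = 2308

2308


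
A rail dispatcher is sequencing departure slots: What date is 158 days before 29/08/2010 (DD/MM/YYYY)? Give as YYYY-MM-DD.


Start: 2010-08-29
Subtracting 158 days
Days already passed in August: 29
After going back through August: 129 more days to subtract
July 2010: 31 days, 98 remaining
June 2010: 30 days, 68 remaining
May 2010: 31 days, 37 remaining
April 2010: 30 days, 7 remaining
Result: 2010-03-24

2010-03-24


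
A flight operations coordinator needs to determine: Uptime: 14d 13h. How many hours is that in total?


Days: 14
Extra hours: 13
Hours per day: 24
Days to hours: 14 x 24 = 336
Total: 336 + 13 = 349

349


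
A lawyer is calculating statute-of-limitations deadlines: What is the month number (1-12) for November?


Calendar month order:
10. October
11. November <--
12. December
November is month number 11

11


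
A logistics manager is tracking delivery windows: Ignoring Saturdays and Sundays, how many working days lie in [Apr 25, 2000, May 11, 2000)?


Start: 2000-04-25 (Tuesday)
End (exclusive): 2000-05-11 (Thursday)
Total calendar days: 16
Full weeks: 16 // 7 = 2 -> 10 weekdays
Remaining 2 days starting on Tuesday:
  Tue(w), Wed(w) -> 2 weekdays
Total business days: 10 + 2 = 12

12


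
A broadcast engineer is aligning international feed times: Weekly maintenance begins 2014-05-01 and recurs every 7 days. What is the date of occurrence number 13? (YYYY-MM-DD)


First occurrence: 2014-05-01 (occurrence 1)
Each occurrence is 7 days after the previous.
Occurrence 13 is 12 weeks after the first.
12 weeks = 84 days
2014-05-01 + 84 days = 2014-07-24

2014-07-24


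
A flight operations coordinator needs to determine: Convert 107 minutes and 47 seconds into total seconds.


Minutes: 107
Seconds: 47
Convert minutes to seconds: 107 x 60 = 6420
Add remaining seconds: 6420 + 47 = 6467

6467


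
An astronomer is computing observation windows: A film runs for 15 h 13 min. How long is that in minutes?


Hours: 15
Minutes: 13
Convert hours to minutes: 15 x 60 = 900
Add remaining minutes: 900 + 13 = 913

913


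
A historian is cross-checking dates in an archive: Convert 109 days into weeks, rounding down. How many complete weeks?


Total days: 109
Days per week: 7
Division: 109 / 7 = 15 remainder 4
Complete weeks: 15
Remaining days: 4

15


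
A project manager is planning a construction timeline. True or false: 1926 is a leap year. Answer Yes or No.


Year: 1926
Divisible by 4? 1926 / 4 = 481.5 -> No
Not divisible by 4, so NOT a leap year

No


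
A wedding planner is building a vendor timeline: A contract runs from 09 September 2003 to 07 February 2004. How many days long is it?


Start date: 2003-09-09
End date: 2004-02-07
Sep 2003: +22 days
Oct 2003: +31 days
Nov 2003: +30 days
... (3 more months)
Total: 151 days

151


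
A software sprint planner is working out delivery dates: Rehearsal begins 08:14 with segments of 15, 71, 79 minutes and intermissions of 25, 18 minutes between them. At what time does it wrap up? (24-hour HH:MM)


Start: 08:14 = 494 min from midnight
  after task 1 (15 min): 08:29
  after break (25 min): 08:54
  after task 2 (71 min): 10:05
  after break (18 min): 10:23
  after task 3 (79 min): 11:42
Total elapsed: 208 minutes
End time: 11:42

11:42


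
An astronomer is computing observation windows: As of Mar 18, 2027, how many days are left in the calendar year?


Start: March 18, 2027
End: December 31, 2027
Days left in March: 13
April: 30
May: 31
June: 30
July: 31
... plus remaining months
Sum of remaining months: 275
Total: 13 + 275 = 288

288


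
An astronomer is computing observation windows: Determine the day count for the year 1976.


Year: 1976
Check leap year rules:
Divisible by 4? Yes
Divisible by 100? No
1976 is a leap year
Days: 366

366


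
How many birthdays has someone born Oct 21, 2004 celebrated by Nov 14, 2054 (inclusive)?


Birth: 2004-10-21
Reference: 2054-11-14
Year difference: 2054 - 2004 = 50
Has birthday (10-21) occurred by 11-14? Yes
Age in full years: 50

50


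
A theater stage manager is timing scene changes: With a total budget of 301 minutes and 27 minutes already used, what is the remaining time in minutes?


Total budget: 301 minutes
Time used: 27 minutes
Remaining: 301 - 27 = 274 minutes
Percent used: 9.0%
Percent remaining: 91.0%

274


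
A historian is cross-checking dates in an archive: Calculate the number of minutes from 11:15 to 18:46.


Start time: 11:15 = 675 minutes from midnight
End time: 18:46 = 1126 minutes from midnight
Difference: 1126 - 675 = 451 minutes
That is 7 hours and 31 minutes

451


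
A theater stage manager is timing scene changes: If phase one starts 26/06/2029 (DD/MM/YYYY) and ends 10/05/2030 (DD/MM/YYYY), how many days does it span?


Start date: 2029-06-26
End date: 2030-05-10
Jun 2029: +5 days
Jul 2029: +31 days
Aug 2029: +31 days
... (9 more months)
Total: 318 days

318


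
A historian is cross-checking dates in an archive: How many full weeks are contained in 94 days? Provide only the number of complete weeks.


Total days: 94
Days per week: 7
Division: 94 / 7 = 13 remainder 3
Complete weeks: 13
Remaining days: 3

13


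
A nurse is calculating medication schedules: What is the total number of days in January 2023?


Month: January
Year: 2023
January is a 31-day month
Total: 31 days

31


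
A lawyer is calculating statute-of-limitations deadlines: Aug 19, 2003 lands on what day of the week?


Date: 2003-08-19
January 1, 2003 is a Wednesday
Day of year: 231
Offset from Jan 1: 230 days
230 mod 7 = 6
Result: Tuesday

Tuesday


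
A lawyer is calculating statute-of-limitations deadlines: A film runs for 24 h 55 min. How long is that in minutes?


Hours: 24
Minutes: 55
Convert hours to minutes: 24 x 60 = 1440
Add remaining minutes: 1440 + 55 = 1495

1495


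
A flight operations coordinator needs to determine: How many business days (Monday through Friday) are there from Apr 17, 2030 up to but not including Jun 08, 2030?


Start: 2030-04-17 (Wednesday)
End (exclusive): 2030-06-08 (Saturday)
Total calendar days: 52
Full weeks: 52 // 7 = 7 -> 35 weekdays
Remaining 3 days starting on Wednesday:
  Wed(w), Thu(w), Fri(w) -> 3 weekdays
Total business days: 35 + 3 = 38

38


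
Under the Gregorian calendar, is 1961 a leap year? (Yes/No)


Year: 1961
Divisible by 4? 1961 / 4 = 490.25 -> No
Not divisible by 4, so NOT a leap year

No


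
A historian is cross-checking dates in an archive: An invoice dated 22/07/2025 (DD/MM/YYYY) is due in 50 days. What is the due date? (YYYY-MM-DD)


Start: 2025-07-22
Adding 50 days
Days remaining in July: 9
After July: 41 days still to add
August 2025: 31 days, 10 remaining
September 2025 has 30 days, need 10
Result: 2025-09-10

2025-09-10


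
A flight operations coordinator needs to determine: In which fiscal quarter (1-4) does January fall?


Month: January (month 1)
Q1: January-March (months 1-3)
Q2: April-June (months 4-6)
Q3: July-September (months 7-9)
Q4: October-December (months 10-12)
Month 1 falls in Q1

1
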